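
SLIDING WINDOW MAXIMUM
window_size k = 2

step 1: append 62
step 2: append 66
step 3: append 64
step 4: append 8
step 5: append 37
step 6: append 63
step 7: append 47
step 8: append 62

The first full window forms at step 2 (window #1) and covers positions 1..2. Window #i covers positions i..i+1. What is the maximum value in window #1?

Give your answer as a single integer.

step 1: append 62 -> window=[62] (not full yet)
step 2: append 66 -> window=[62, 66] -> max=66
Window #1 max = 66

Answer: 66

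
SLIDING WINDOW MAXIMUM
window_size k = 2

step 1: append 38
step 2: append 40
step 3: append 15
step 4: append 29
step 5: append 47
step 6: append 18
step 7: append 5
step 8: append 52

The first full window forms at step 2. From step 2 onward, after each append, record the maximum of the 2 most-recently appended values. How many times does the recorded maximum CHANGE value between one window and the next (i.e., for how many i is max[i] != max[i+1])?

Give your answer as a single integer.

Answer: 4

Derivation:
step 1: append 38 -> window=[38] (not full yet)
step 2: append 40 -> window=[38, 40] -> max=40
step 3: append 15 -> window=[40, 15] -> max=40
step 4: append 29 -> window=[15, 29] -> max=29
step 5: append 47 -> window=[29, 47] -> max=47
step 6: append 18 -> window=[47, 18] -> max=47
step 7: append 5 -> window=[18, 5] -> max=18
step 8: append 52 -> window=[5, 52] -> max=52
Recorded maximums: 40 40 29 47 47 18 52
Changes between consecutive maximums: 4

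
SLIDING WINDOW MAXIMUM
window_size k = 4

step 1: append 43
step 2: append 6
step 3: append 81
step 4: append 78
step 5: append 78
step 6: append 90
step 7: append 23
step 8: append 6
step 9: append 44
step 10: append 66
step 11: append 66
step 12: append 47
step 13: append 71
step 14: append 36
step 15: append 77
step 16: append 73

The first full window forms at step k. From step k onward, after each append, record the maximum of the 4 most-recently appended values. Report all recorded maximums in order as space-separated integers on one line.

step 1: append 43 -> window=[43] (not full yet)
step 2: append 6 -> window=[43, 6] (not full yet)
step 3: append 81 -> window=[43, 6, 81] (not full yet)
step 4: append 78 -> window=[43, 6, 81, 78] -> max=81
step 5: append 78 -> window=[6, 81, 78, 78] -> max=81
step 6: append 90 -> window=[81, 78, 78, 90] -> max=90
step 7: append 23 -> window=[78, 78, 90, 23] -> max=90
step 8: append 6 -> window=[78, 90, 23, 6] -> max=90
step 9: append 44 -> window=[90, 23, 6, 44] -> max=90
step 10: append 66 -> window=[23, 6, 44, 66] -> max=66
step 11: append 66 -> window=[6, 44, 66, 66] -> max=66
step 12: append 47 -> window=[44, 66, 66, 47] -> max=66
step 13: append 71 -> window=[66, 66, 47, 71] -> max=71
step 14: append 36 -> window=[66, 47, 71, 36] -> max=71
step 15: append 77 -> window=[47, 71, 36, 77] -> max=77
step 16: append 73 -> window=[71, 36, 77, 73] -> max=77

Answer: 81 81 90 90 90 90 66 66 66 71 71 77 77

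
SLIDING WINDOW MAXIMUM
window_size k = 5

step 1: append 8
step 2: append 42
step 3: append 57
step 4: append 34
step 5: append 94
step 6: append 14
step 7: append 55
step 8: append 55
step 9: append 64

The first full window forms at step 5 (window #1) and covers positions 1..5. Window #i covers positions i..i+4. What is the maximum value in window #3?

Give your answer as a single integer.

step 1: append 8 -> window=[8] (not full yet)
step 2: append 42 -> window=[8, 42] (not full yet)
step 3: append 57 -> window=[8, 42, 57] (not full yet)
step 4: append 34 -> window=[8, 42, 57, 34] (not full yet)
step 5: append 94 -> window=[8, 42, 57, 34, 94] -> max=94
step 6: append 14 -> window=[42, 57, 34, 94, 14] -> max=94
step 7: append 55 -> window=[57, 34, 94, 14, 55] -> max=94
Window #3 max = 94

Answer: 94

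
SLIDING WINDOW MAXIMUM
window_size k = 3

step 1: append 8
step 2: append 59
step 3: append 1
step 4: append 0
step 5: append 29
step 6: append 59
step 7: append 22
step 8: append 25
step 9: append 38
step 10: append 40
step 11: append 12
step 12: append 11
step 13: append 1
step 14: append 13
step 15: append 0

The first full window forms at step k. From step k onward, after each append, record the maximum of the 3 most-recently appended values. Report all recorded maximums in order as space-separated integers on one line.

step 1: append 8 -> window=[8] (not full yet)
step 2: append 59 -> window=[8, 59] (not full yet)
step 3: append 1 -> window=[8, 59, 1] -> max=59
step 4: append 0 -> window=[59, 1, 0] -> max=59
step 5: append 29 -> window=[1, 0, 29] -> max=29
step 6: append 59 -> window=[0, 29, 59] -> max=59
step 7: append 22 -> window=[29, 59, 22] -> max=59
step 8: append 25 -> window=[59, 22, 25] -> max=59
step 9: append 38 -> window=[22, 25, 38] -> max=38
step 10: append 40 -> window=[25, 38, 40] -> max=40
step 11: append 12 -> window=[38, 40, 12] -> max=40
step 12: append 11 -> window=[40, 12, 11] -> max=40
step 13: append 1 -> window=[12, 11, 1] -> max=12
step 14: append 13 -> window=[11, 1, 13] -> max=13
step 15: append 0 -> window=[1, 13, 0] -> max=13

Answer: 59 59 29 59 59 59 38 40 40 40 12 13 13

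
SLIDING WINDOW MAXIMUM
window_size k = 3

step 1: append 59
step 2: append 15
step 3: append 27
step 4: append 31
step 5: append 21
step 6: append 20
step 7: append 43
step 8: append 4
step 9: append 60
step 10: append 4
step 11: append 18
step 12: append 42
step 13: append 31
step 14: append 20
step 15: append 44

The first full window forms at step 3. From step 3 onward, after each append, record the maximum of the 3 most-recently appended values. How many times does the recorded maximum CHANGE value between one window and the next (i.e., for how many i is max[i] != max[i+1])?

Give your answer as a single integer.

step 1: append 59 -> window=[59] (not full yet)
step 2: append 15 -> window=[59, 15] (not full yet)
step 3: append 27 -> window=[59, 15, 27] -> max=59
step 4: append 31 -> window=[15, 27, 31] -> max=31
step 5: append 21 -> window=[27, 31, 21] -> max=31
step 6: append 20 -> window=[31, 21, 20] -> max=31
step 7: append 43 -> window=[21, 20, 43] -> max=43
step 8: append 4 -> window=[20, 43, 4] -> max=43
step 9: append 60 -> window=[43, 4, 60] -> max=60
step 10: append 4 -> window=[4, 60, 4] -> max=60
step 11: append 18 -> window=[60, 4, 18] -> max=60
step 12: append 42 -> window=[4, 18, 42] -> max=42
step 13: append 31 -> window=[18, 42, 31] -> max=42
step 14: append 20 -> window=[42, 31, 20] -> max=42
step 15: append 44 -> window=[31, 20, 44] -> max=44
Recorded maximums: 59 31 31 31 43 43 60 60 60 42 42 42 44
Changes between consecutive maximums: 5

Answer: 5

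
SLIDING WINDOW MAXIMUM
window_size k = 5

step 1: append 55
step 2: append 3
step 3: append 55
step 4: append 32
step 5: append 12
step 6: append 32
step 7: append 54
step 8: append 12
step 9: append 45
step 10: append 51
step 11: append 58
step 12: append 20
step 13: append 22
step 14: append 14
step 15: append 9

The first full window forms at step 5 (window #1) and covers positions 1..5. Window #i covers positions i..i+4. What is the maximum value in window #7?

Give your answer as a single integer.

Answer: 58

Derivation:
step 1: append 55 -> window=[55] (not full yet)
step 2: append 3 -> window=[55, 3] (not full yet)
step 3: append 55 -> window=[55, 3, 55] (not full yet)
step 4: append 32 -> window=[55, 3, 55, 32] (not full yet)
step 5: append 12 -> window=[55, 3, 55, 32, 12] -> max=55
step 6: append 32 -> window=[3, 55, 32, 12, 32] -> max=55
step 7: append 54 -> window=[55, 32, 12, 32, 54] -> max=55
step 8: append 12 -> window=[32, 12, 32, 54, 12] -> max=54
step 9: append 45 -> window=[12, 32, 54, 12, 45] -> max=54
step 10: append 51 -> window=[32, 54, 12, 45, 51] -> max=54
step 11: append 58 -> window=[54, 12, 45, 51, 58] -> max=58
Window #7 max = 58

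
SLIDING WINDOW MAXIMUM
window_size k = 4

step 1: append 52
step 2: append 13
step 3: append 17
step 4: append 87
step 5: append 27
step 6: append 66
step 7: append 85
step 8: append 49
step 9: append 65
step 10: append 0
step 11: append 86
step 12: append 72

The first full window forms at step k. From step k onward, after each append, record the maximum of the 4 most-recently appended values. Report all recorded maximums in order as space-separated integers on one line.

Answer: 87 87 87 87 85 85 85 86 86

Derivation:
step 1: append 52 -> window=[52] (not full yet)
step 2: append 13 -> window=[52, 13] (not full yet)
step 3: append 17 -> window=[52, 13, 17] (not full yet)
step 4: append 87 -> window=[52, 13, 17, 87] -> max=87
step 5: append 27 -> window=[13, 17, 87, 27] -> max=87
step 6: append 66 -> window=[17, 87, 27, 66] -> max=87
step 7: append 85 -> window=[87, 27, 66, 85] -> max=87
step 8: append 49 -> window=[27, 66, 85, 49] -> max=85
step 9: append 65 -> window=[66, 85, 49, 65] -> max=85
step 10: append 0 -> window=[85, 49, 65, 0] -> max=85
step 11: append 86 -> window=[49, 65, 0, 86] -> max=86
step 12: append 72 -> window=[65, 0, 86, 72] -> max=86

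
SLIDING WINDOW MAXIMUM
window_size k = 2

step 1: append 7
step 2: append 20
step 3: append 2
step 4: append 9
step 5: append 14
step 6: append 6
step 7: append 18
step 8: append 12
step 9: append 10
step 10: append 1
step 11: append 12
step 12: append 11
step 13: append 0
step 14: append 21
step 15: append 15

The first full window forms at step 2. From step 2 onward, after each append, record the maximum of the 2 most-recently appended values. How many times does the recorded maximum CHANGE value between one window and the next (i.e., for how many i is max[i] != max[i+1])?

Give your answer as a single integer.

step 1: append 7 -> window=[7] (not full yet)
step 2: append 20 -> window=[7, 20] -> max=20
step 3: append 2 -> window=[20, 2] -> max=20
step 4: append 9 -> window=[2, 9] -> max=9
step 5: append 14 -> window=[9, 14] -> max=14
step 6: append 6 -> window=[14, 6] -> max=14
step 7: append 18 -> window=[6, 18] -> max=18
step 8: append 12 -> window=[18, 12] -> max=18
step 9: append 10 -> window=[12, 10] -> max=12
step 10: append 1 -> window=[10, 1] -> max=10
step 11: append 12 -> window=[1, 12] -> max=12
step 12: append 11 -> window=[12, 11] -> max=12
step 13: append 0 -> window=[11, 0] -> max=11
step 14: append 21 -> window=[0, 21] -> max=21
step 15: append 15 -> window=[21, 15] -> max=21
Recorded maximums: 20 20 9 14 14 18 18 12 10 12 12 11 21 21
Changes between consecutive maximums: 8

Answer: 8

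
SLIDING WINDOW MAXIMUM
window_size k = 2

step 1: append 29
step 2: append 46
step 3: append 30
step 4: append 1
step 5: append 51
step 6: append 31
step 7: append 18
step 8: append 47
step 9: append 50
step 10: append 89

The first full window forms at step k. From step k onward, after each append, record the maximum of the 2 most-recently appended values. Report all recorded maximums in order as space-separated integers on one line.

step 1: append 29 -> window=[29] (not full yet)
step 2: append 46 -> window=[29, 46] -> max=46
step 3: append 30 -> window=[46, 30] -> max=46
step 4: append 1 -> window=[30, 1] -> max=30
step 5: append 51 -> window=[1, 51] -> max=51
step 6: append 31 -> window=[51, 31] -> max=51
step 7: append 18 -> window=[31, 18] -> max=31
step 8: append 47 -> window=[18, 47] -> max=47
step 9: append 50 -> window=[47, 50] -> max=50
step 10: append 89 -> window=[50, 89] -> max=89

Answer: 46 46 30 51 51 31 47 50 89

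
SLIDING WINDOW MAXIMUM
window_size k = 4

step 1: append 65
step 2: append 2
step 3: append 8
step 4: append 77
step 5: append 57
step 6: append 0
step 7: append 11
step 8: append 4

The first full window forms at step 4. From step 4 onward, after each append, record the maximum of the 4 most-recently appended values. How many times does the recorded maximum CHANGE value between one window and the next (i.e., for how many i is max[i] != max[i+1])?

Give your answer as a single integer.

Answer: 1

Derivation:
step 1: append 65 -> window=[65] (not full yet)
step 2: append 2 -> window=[65, 2] (not full yet)
step 3: append 8 -> window=[65, 2, 8] (not full yet)
step 4: append 77 -> window=[65, 2, 8, 77] -> max=77
step 5: append 57 -> window=[2, 8, 77, 57] -> max=77
step 6: append 0 -> window=[8, 77, 57, 0] -> max=77
step 7: append 11 -> window=[77, 57, 0, 11] -> max=77
step 8: append 4 -> window=[57, 0, 11, 4] -> max=57
Recorded maximums: 77 77 77 77 57
Changes between consecutive maximums: 1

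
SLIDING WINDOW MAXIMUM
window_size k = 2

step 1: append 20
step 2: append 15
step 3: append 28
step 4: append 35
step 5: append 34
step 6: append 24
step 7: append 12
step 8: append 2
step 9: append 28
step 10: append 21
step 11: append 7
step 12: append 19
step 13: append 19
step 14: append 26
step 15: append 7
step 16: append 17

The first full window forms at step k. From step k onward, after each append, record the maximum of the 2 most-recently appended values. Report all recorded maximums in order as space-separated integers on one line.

Answer: 20 28 35 35 34 24 12 28 28 21 19 19 26 26 17

Derivation:
step 1: append 20 -> window=[20] (not full yet)
step 2: append 15 -> window=[20, 15] -> max=20
step 3: append 28 -> window=[15, 28] -> max=28
step 4: append 35 -> window=[28, 35] -> max=35
step 5: append 34 -> window=[35, 34] -> max=35
step 6: append 24 -> window=[34, 24] -> max=34
step 7: append 12 -> window=[24, 12] -> max=24
step 8: append 2 -> window=[12, 2] -> max=12
step 9: append 28 -> window=[2, 28] -> max=28
step 10: append 21 -> window=[28, 21] -> max=28
step 11: append 7 -> window=[21, 7] -> max=21
step 12: append 19 -> window=[7, 19] -> max=19
step 13: append 19 -> window=[19, 19] -> max=19
step 14: append 26 -> window=[19, 26] -> max=26
step 15: append 7 -> window=[26, 7] -> max=26
step 16: append 17 -> window=[7, 17] -> max=17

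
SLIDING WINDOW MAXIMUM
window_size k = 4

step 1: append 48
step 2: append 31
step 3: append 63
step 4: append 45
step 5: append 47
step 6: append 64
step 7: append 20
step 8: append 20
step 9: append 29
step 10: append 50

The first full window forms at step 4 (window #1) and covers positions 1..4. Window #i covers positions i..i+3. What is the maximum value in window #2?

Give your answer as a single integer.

step 1: append 48 -> window=[48] (not full yet)
step 2: append 31 -> window=[48, 31] (not full yet)
step 3: append 63 -> window=[48, 31, 63] (not full yet)
step 4: append 45 -> window=[48, 31, 63, 45] -> max=63
step 5: append 47 -> window=[31, 63, 45, 47] -> max=63
Window #2 max = 63

Answer: 63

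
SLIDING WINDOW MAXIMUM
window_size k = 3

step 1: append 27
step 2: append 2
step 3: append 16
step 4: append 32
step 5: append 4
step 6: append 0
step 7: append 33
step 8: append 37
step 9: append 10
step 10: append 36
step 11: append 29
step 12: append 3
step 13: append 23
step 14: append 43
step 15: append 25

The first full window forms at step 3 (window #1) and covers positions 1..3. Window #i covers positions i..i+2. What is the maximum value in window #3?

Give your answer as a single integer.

step 1: append 27 -> window=[27] (not full yet)
step 2: append 2 -> window=[27, 2] (not full yet)
step 3: append 16 -> window=[27, 2, 16] -> max=27
step 4: append 32 -> window=[2, 16, 32] -> max=32
step 5: append 4 -> window=[16, 32, 4] -> max=32
Window #3 max = 32

Answer: 32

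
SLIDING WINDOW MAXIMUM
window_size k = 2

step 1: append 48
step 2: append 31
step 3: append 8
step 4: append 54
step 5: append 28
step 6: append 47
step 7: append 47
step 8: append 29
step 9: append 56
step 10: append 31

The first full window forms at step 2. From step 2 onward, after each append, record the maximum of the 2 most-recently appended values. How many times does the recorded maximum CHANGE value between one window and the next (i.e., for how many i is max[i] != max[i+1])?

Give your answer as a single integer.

Answer: 4

Derivation:
step 1: append 48 -> window=[48] (not full yet)
step 2: append 31 -> window=[48, 31] -> max=48
step 3: append 8 -> window=[31, 8] -> max=31
step 4: append 54 -> window=[8, 54] -> max=54
step 5: append 28 -> window=[54, 28] -> max=54
step 6: append 47 -> window=[28, 47] -> max=47
step 7: append 47 -> window=[47, 47] -> max=47
step 8: append 29 -> window=[47, 29] -> max=47
step 9: append 56 -> window=[29, 56] -> max=56
step 10: append 31 -> window=[56, 31] -> max=56
Recorded maximums: 48 31 54 54 47 47 47 56 56
Changes between consecutive maximums: 4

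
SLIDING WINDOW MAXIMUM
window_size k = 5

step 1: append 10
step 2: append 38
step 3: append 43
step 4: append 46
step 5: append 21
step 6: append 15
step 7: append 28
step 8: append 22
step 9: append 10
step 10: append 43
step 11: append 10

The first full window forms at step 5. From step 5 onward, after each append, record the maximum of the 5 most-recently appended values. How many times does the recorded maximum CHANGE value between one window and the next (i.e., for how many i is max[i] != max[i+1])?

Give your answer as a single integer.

Answer: 2

Derivation:
step 1: append 10 -> window=[10] (not full yet)
step 2: append 38 -> window=[10, 38] (not full yet)
step 3: append 43 -> window=[10, 38, 43] (not full yet)
step 4: append 46 -> window=[10, 38, 43, 46] (not full yet)
step 5: append 21 -> window=[10, 38, 43, 46, 21] -> max=46
step 6: append 15 -> window=[38, 43, 46, 21, 15] -> max=46
step 7: append 28 -> window=[43, 46, 21, 15, 28] -> max=46
step 8: append 22 -> window=[46, 21, 15, 28, 22] -> max=46
step 9: append 10 -> window=[21, 15, 28, 22, 10] -> max=28
step 10: append 43 -> window=[15, 28, 22, 10, 43] -> max=43
step 11: append 10 -> window=[28, 22, 10, 43, 10] -> max=43
Recorded maximums: 46 46 46 46 28 43 43
Changes between consecutive maximums: 2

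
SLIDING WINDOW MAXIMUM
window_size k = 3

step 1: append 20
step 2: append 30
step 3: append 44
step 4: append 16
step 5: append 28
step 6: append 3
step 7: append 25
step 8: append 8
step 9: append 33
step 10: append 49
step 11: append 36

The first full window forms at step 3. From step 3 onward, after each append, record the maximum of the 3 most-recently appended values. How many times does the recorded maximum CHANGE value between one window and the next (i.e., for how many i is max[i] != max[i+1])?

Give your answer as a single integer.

Answer: 4

Derivation:
step 1: append 20 -> window=[20] (not full yet)
step 2: append 30 -> window=[20, 30] (not full yet)
step 3: append 44 -> window=[20, 30, 44] -> max=44
step 4: append 16 -> window=[30, 44, 16] -> max=44
step 5: append 28 -> window=[44, 16, 28] -> max=44
step 6: append 3 -> window=[16, 28, 3] -> max=28
step 7: append 25 -> window=[28, 3, 25] -> max=28
step 8: append 8 -> window=[3, 25, 8] -> max=25
step 9: append 33 -> window=[25, 8, 33] -> max=33
step 10: append 49 -> window=[8, 33, 49] -> max=49
step 11: append 36 -> window=[33, 49, 36] -> max=49
Recorded maximums: 44 44 44 28 28 25 33 49 49
Changes between consecutive maximums: 4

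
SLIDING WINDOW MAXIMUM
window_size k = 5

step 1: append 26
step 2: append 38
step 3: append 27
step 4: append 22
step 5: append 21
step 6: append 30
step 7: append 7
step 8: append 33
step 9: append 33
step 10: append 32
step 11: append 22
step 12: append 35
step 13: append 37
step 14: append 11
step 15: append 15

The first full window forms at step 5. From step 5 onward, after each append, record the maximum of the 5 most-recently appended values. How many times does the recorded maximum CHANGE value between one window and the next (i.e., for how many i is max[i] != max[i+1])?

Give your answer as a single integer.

step 1: append 26 -> window=[26] (not full yet)
step 2: append 38 -> window=[26, 38] (not full yet)
step 3: append 27 -> window=[26, 38, 27] (not full yet)
step 4: append 22 -> window=[26, 38, 27, 22] (not full yet)
step 5: append 21 -> window=[26, 38, 27, 22, 21] -> max=38
step 6: append 30 -> window=[38, 27, 22, 21, 30] -> max=38
step 7: append 7 -> window=[27, 22, 21, 30, 7] -> max=30
step 8: append 33 -> window=[22, 21, 30, 7, 33] -> max=33
step 9: append 33 -> window=[21, 30, 7, 33, 33] -> max=33
step 10: append 32 -> window=[30, 7, 33, 33, 32] -> max=33
step 11: append 22 -> window=[7, 33, 33, 32, 22] -> max=33
step 12: append 35 -> window=[33, 33, 32, 22, 35] -> max=35
step 13: append 37 -> window=[33, 32, 22, 35, 37] -> max=37
step 14: append 11 -> window=[32, 22, 35, 37, 11] -> max=37
step 15: append 15 -> window=[22, 35, 37, 11, 15] -> max=37
Recorded maximums: 38 38 30 33 33 33 33 35 37 37 37
Changes between consecutive maximums: 4

Answer: 4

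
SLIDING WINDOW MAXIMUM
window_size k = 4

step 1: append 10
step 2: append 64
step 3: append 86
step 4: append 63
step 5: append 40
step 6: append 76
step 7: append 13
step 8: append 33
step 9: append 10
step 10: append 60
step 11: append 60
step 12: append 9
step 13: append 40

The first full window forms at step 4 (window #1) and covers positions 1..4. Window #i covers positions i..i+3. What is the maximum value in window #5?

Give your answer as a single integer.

Answer: 76

Derivation:
step 1: append 10 -> window=[10] (not full yet)
step 2: append 64 -> window=[10, 64] (not full yet)
step 3: append 86 -> window=[10, 64, 86] (not full yet)
step 4: append 63 -> window=[10, 64, 86, 63] -> max=86
step 5: append 40 -> window=[64, 86, 63, 40] -> max=86
step 6: append 76 -> window=[86, 63, 40, 76] -> max=86
step 7: append 13 -> window=[63, 40, 76, 13] -> max=76
step 8: append 33 -> window=[40, 76, 13, 33] -> max=76
Window #5 max = 76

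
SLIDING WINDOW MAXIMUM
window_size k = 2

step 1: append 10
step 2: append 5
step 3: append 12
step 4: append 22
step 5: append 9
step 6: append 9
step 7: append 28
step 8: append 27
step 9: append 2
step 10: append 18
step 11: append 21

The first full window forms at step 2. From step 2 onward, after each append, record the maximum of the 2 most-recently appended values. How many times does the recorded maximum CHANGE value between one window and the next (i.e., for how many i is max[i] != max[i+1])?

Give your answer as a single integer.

step 1: append 10 -> window=[10] (not full yet)
step 2: append 5 -> window=[10, 5] -> max=10
step 3: append 12 -> window=[5, 12] -> max=12
step 4: append 22 -> window=[12, 22] -> max=22
step 5: append 9 -> window=[22, 9] -> max=22
step 6: append 9 -> window=[9, 9] -> max=9
step 7: append 28 -> window=[9, 28] -> max=28
step 8: append 27 -> window=[28, 27] -> max=28
step 9: append 2 -> window=[27, 2] -> max=27
step 10: append 18 -> window=[2, 18] -> max=18
step 11: append 21 -> window=[18, 21] -> max=21
Recorded maximums: 10 12 22 22 9 28 28 27 18 21
Changes between consecutive maximums: 7

Answer: 7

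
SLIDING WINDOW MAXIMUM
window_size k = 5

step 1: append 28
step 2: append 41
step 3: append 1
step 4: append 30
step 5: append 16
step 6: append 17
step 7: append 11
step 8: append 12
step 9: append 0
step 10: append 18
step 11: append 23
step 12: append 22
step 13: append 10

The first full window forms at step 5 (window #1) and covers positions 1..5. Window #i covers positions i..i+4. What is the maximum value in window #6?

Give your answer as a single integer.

Answer: 18

Derivation:
step 1: append 28 -> window=[28] (not full yet)
step 2: append 41 -> window=[28, 41] (not full yet)
step 3: append 1 -> window=[28, 41, 1] (not full yet)
step 4: append 30 -> window=[28, 41, 1, 30] (not full yet)
step 5: append 16 -> window=[28, 41, 1, 30, 16] -> max=41
step 6: append 17 -> window=[41, 1, 30, 16, 17] -> max=41
step 7: append 11 -> window=[1, 30, 16, 17, 11] -> max=30
step 8: append 12 -> window=[30, 16, 17, 11, 12] -> max=30
step 9: append 0 -> window=[16, 17, 11, 12, 0] -> max=17
step 10: append 18 -> window=[17, 11, 12, 0, 18] -> max=18
Window #6 max = 18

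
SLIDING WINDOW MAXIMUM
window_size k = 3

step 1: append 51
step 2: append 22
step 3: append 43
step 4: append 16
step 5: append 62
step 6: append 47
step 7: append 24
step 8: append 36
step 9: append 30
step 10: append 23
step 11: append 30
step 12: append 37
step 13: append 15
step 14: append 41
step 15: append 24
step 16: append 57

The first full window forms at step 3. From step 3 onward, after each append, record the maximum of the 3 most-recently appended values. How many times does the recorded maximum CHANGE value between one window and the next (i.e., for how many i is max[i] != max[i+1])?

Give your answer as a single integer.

step 1: append 51 -> window=[51] (not full yet)
step 2: append 22 -> window=[51, 22] (not full yet)
step 3: append 43 -> window=[51, 22, 43] -> max=51
step 4: append 16 -> window=[22, 43, 16] -> max=43
step 5: append 62 -> window=[43, 16, 62] -> max=62
step 6: append 47 -> window=[16, 62, 47] -> max=62
step 7: append 24 -> window=[62, 47, 24] -> max=62
step 8: append 36 -> window=[47, 24, 36] -> max=47
step 9: append 30 -> window=[24, 36, 30] -> max=36
step 10: append 23 -> window=[36, 30, 23] -> max=36
step 11: append 30 -> window=[30, 23, 30] -> max=30
step 12: append 37 -> window=[23, 30, 37] -> max=37
step 13: append 15 -> window=[30, 37, 15] -> max=37
step 14: append 41 -> window=[37, 15, 41] -> max=41
step 15: append 24 -> window=[15, 41, 24] -> max=41
step 16: append 57 -> window=[41, 24, 57] -> max=57
Recorded maximums: 51 43 62 62 62 47 36 36 30 37 37 41 41 57
Changes between consecutive maximums: 8

Answer: 8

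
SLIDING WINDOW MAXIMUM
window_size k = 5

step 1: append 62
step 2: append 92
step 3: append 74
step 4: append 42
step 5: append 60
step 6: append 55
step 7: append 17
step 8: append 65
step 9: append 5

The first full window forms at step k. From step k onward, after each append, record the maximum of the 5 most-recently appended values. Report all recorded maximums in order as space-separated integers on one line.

step 1: append 62 -> window=[62] (not full yet)
step 2: append 92 -> window=[62, 92] (not full yet)
step 3: append 74 -> window=[62, 92, 74] (not full yet)
step 4: append 42 -> window=[62, 92, 74, 42] (not full yet)
step 5: append 60 -> window=[62, 92, 74, 42, 60] -> max=92
step 6: append 55 -> window=[92, 74, 42, 60, 55] -> max=92
step 7: append 17 -> window=[74, 42, 60, 55, 17] -> max=74
step 8: append 65 -> window=[42, 60, 55, 17, 65] -> max=65
step 9: append 5 -> window=[60, 55, 17, 65, 5] -> max=65

Answer: 92 92 74 65 65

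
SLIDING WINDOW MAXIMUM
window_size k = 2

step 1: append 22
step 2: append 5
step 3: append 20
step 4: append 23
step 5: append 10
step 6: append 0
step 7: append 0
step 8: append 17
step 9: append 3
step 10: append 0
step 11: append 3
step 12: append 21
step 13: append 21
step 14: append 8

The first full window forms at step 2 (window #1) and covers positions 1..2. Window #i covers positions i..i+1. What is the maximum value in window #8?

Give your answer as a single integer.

step 1: append 22 -> window=[22] (not full yet)
step 2: append 5 -> window=[22, 5] -> max=22
step 3: append 20 -> window=[5, 20] -> max=20
step 4: append 23 -> window=[20, 23] -> max=23
step 5: append 10 -> window=[23, 10] -> max=23
step 6: append 0 -> window=[10, 0] -> max=10
step 7: append 0 -> window=[0, 0] -> max=0
step 8: append 17 -> window=[0, 17] -> max=17
step 9: append 3 -> window=[17, 3] -> max=17
Window #8 max = 17

Answer: 17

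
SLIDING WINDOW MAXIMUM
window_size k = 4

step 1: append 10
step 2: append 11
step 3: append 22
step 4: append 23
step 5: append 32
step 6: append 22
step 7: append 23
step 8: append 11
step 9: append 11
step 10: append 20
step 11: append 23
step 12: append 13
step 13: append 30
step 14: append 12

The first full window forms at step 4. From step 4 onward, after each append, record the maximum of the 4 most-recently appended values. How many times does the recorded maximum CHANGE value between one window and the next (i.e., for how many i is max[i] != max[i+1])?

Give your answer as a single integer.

step 1: append 10 -> window=[10] (not full yet)
step 2: append 11 -> window=[10, 11] (not full yet)
step 3: append 22 -> window=[10, 11, 22] (not full yet)
step 4: append 23 -> window=[10, 11, 22, 23] -> max=23
step 5: append 32 -> window=[11, 22, 23, 32] -> max=32
step 6: append 22 -> window=[22, 23, 32, 22] -> max=32
step 7: append 23 -> window=[23, 32, 22, 23] -> max=32
step 8: append 11 -> window=[32, 22, 23, 11] -> max=32
step 9: append 11 -> window=[22, 23, 11, 11] -> max=23
step 10: append 20 -> window=[23, 11, 11, 20] -> max=23
step 11: append 23 -> window=[11, 11, 20, 23] -> max=23
step 12: append 13 -> window=[11, 20, 23, 13] -> max=23
step 13: append 30 -> window=[20, 23, 13, 30] -> max=30
step 14: append 12 -> window=[23, 13, 30, 12] -> max=30
Recorded maximums: 23 32 32 32 32 23 23 23 23 30 30
Changes between consecutive maximums: 3

Answer: 3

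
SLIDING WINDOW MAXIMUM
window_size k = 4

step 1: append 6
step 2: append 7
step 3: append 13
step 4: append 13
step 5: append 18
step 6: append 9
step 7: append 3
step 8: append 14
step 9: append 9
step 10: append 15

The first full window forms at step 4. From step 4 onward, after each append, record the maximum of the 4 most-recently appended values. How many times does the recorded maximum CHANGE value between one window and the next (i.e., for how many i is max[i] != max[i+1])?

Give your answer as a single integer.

Answer: 3

Derivation:
step 1: append 6 -> window=[6] (not full yet)
step 2: append 7 -> window=[6, 7] (not full yet)
step 3: append 13 -> window=[6, 7, 13] (not full yet)
step 4: append 13 -> window=[6, 7, 13, 13] -> max=13
step 5: append 18 -> window=[7, 13, 13, 18] -> max=18
step 6: append 9 -> window=[13, 13, 18, 9] -> max=18
step 7: append 3 -> window=[13, 18, 9, 3] -> max=18
step 8: append 14 -> window=[18, 9, 3, 14] -> max=18
step 9: append 9 -> window=[9, 3, 14, 9] -> max=14
step 10: append 15 -> window=[3, 14, 9, 15] -> max=15
Recorded maximums: 13 18 18 18 18 14 15
Changes between consecutive maximums: 3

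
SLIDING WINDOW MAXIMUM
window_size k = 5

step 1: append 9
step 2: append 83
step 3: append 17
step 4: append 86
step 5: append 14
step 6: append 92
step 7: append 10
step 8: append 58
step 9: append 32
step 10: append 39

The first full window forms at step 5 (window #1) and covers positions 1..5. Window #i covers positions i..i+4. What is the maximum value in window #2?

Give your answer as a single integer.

Answer: 92

Derivation:
step 1: append 9 -> window=[9] (not full yet)
step 2: append 83 -> window=[9, 83] (not full yet)
step 3: append 17 -> window=[9, 83, 17] (not full yet)
step 4: append 86 -> window=[9, 83, 17, 86] (not full yet)
step 5: append 14 -> window=[9, 83, 17, 86, 14] -> max=86
step 6: append 92 -> window=[83, 17, 86, 14, 92] -> max=92
Window #2 max = 92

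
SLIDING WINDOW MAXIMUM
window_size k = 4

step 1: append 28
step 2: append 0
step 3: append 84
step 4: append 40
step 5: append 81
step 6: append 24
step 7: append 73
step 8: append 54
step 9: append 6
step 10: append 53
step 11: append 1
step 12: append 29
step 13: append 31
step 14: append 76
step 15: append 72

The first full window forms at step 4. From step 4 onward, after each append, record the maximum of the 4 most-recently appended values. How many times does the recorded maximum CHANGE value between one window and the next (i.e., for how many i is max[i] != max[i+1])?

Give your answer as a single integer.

Answer: 5

Derivation:
step 1: append 28 -> window=[28] (not full yet)
step 2: append 0 -> window=[28, 0] (not full yet)
step 3: append 84 -> window=[28, 0, 84] (not full yet)
step 4: append 40 -> window=[28, 0, 84, 40] -> max=84
step 5: append 81 -> window=[0, 84, 40, 81] -> max=84
step 6: append 24 -> window=[84, 40, 81, 24] -> max=84
step 7: append 73 -> window=[40, 81, 24, 73] -> max=81
step 8: append 54 -> window=[81, 24, 73, 54] -> max=81
step 9: append 6 -> window=[24, 73, 54, 6] -> max=73
step 10: append 53 -> window=[73, 54, 6, 53] -> max=73
step 11: append 1 -> window=[54, 6, 53, 1] -> max=54
step 12: append 29 -> window=[6, 53, 1, 29] -> max=53
step 13: append 31 -> window=[53, 1, 29, 31] -> max=53
step 14: append 76 -> window=[1, 29, 31, 76] -> max=76
step 15: append 72 -> window=[29, 31, 76, 72] -> max=76
Recorded maximums: 84 84 84 81 81 73 73 54 53 53 76 76
Changes between consecutive maximums: 5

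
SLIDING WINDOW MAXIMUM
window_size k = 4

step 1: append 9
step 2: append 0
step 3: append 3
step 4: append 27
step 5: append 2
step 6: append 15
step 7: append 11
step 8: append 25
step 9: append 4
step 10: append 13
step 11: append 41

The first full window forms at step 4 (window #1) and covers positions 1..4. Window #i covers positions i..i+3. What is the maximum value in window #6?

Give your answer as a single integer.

step 1: append 9 -> window=[9] (not full yet)
step 2: append 0 -> window=[9, 0] (not full yet)
step 3: append 3 -> window=[9, 0, 3] (not full yet)
step 4: append 27 -> window=[9, 0, 3, 27] -> max=27
step 5: append 2 -> window=[0, 3, 27, 2] -> max=27
step 6: append 15 -> window=[3, 27, 2, 15] -> max=27
step 7: append 11 -> window=[27, 2, 15, 11] -> max=27
step 8: append 25 -> window=[2, 15, 11, 25] -> max=25
step 9: append 4 -> window=[15, 11, 25, 4] -> max=25
Window #6 max = 25

Answer: 25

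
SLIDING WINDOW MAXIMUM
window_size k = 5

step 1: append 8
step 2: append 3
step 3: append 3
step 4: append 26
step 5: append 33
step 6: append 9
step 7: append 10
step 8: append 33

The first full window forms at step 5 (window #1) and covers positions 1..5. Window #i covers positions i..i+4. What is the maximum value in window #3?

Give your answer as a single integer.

step 1: append 8 -> window=[8] (not full yet)
step 2: append 3 -> window=[8, 3] (not full yet)
step 3: append 3 -> window=[8, 3, 3] (not full yet)
step 4: append 26 -> window=[8, 3, 3, 26] (not full yet)
step 5: append 33 -> window=[8, 3, 3, 26, 33] -> max=33
step 6: append 9 -> window=[3, 3, 26, 33, 9] -> max=33
step 7: append 10 -> window=[3, 26, 33, 9, 10] -> max=33
Window #3 max = 33

Answer: 33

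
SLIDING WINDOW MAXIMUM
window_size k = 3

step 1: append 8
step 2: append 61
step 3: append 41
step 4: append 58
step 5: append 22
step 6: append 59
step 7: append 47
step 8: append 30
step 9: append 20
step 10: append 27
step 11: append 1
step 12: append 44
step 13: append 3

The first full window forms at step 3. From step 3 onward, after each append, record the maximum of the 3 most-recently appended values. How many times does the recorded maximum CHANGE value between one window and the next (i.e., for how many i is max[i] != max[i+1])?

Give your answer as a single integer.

Answer: 6

Derivation:
step 1: append 8 -> window=[8] (not full yet)
step 2: append 61 -> window=[8, 61] (not full yet)
step 3: append 41 -> window=[8, 61, 41] -> max=61
step 4: append 58 -> window=[61, 41, 58] -> max=61
step 5: append 22 -> window=[41, 58, 22] -> max=58
step 6: append 59 -> window=[58, 22, 59] -> max=59
step 7: append 47 -> window=[22, 59, 47] -> max=59
step 8: append 30 -> window=[59, 47, 30] -> max=59
step 9: append 20 -> window=[47, 30, 20] -> max=47
step 10: append 27 -> window=[30, 20, 27] -> max=30
step 11: append 1 -> window=[20, 27, 1] -> max=27
step 12: append 44 -> window=[27, 1, 44] -> max=44
step 13: append 3 -> window=[1, 44, 3] -> max=44
Recorded maximums: 61 61 58 59 59 59 47 30 27 44 44
Changes between consecutive maximums: 6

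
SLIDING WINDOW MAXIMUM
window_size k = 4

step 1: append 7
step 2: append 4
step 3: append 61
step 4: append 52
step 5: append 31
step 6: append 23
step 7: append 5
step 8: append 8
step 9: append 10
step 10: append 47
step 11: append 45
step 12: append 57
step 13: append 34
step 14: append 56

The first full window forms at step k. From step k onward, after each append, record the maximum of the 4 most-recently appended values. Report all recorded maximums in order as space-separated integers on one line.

step 1: append 7 -> window=[7] (not full yet)
step 2: append 4 -> window=[7, 4] (not full yet)
step 3: append 61 -> window=[7, 4, 61] (not full yet)
step 4: append 52 -> window=[7, 4, 61, 52] -> max=61
step 5: append 31 -> window=[4, 61, 52, 31] -> max=61
step 6: append 23 -> window=[61, 52, 31, 23] -> max=61
step 7: append 5 -> window=[52, 31, 23, 5] -> max=52
step 8: append 8 -> window=[31, 23, 5, 8] -> max=31
step 9: append 10 -> window=[23, 5, 8, 10] -> max=23
step 10: append 47 -> window=[5, 8, 10, 47] -> max=47
step 11: append 45 -> window=[8, 10, 47, 45] -> max=47
step 12: append 57 -> window=[10, 47, 45, 57] -> max=57
step 13: append 34 -> window=[47, 45, 57, 34] -> max=57
step 14: append 56 -> window=[45, 57, 34, 56] -> max=57

Answer: 61 61 61 52 31 23 47 47 57 57 57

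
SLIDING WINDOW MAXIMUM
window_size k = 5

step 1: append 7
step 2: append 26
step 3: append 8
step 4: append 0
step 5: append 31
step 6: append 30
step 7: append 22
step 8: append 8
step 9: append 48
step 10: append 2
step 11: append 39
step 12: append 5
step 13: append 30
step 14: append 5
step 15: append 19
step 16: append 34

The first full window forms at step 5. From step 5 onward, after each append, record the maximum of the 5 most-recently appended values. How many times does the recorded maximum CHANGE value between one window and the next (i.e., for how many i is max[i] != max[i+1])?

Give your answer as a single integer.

Answer: 3

Derivation:
step 1: append 7 -> window=[7] (not full yet)
step 2: append 26 -> window=[7, 26] (not full yet)
step 3: append 8 -> window=[7, 26, 8] (not full yet)
step 4: append 0 -> window=[7, 26, 8, 0] (not full yet)
step 5: append 31 -> window=[7, 26, 8, 0, 31] -> max=31
step 6: append 30 -> window=[26, 8, 0, 31, 30] -> max=31
step 7: append 22 -> window=[8, 0, 31, 30, 22] -> max=31
step 8: append 8 -> window=[0, 31, 30, 22, 8] -> max=31
step 9: append 48 -> window=[31, 30, 22, 8, 48] -> max=48
step 10: append 2 -> window=[30, 22, 8, 48, 2] -> max=48
step 11: append 39 -> window=[22, 8, 48, 2, 39] -> max=48
step 12: append 5 -> window=[8, 48, 2, 39, 5] -> max=48
step 13: append 30 -> window=[48, 2, 39, 5, 30] -> max=48
step 14: append 5 -> window=[2, 39, 5, 30, 5] -> max=39
step 15: append 19 -> window=[39, 5, 30, 5, 19] -> max=39
step 16: append 34 -> window=[5, 30, 5, 19, 34] -> max=34
Recorded maximums: 31 31 31 31 48 48 48 48 48 39 39 34
Changes between consecutive maximums: 3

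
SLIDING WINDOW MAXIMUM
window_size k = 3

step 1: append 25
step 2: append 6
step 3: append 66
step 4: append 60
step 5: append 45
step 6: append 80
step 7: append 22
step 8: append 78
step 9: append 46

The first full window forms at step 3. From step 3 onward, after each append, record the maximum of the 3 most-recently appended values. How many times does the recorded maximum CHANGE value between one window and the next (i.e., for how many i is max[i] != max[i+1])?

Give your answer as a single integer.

step 1: append 25 -> window=[25] (not full yet)
step 2: append 6 -> window=[25, 6] (not full yet)
step 3: append 66 -> window=[25, 6, 66] -> max=66
step 4: append 60 -> window=[6, 66, 60] -> max=66
step 5: append 45 -> window=[66, 60, 45] -> max=66
step 6: append 80 -> window=[60, 45, 80] -> max=80
step 7: append 22 -> window=[45, 80, 22] -> max=80
step 8: append 78 -> window=[80, 22, 78] -> max=80
step 9: append 46 -> window=[22, 78, 46] -> max=78
Recorded maximums: 66 66 66 80 80 80 78
Changes between consecutive maximums: 2

Answer: 2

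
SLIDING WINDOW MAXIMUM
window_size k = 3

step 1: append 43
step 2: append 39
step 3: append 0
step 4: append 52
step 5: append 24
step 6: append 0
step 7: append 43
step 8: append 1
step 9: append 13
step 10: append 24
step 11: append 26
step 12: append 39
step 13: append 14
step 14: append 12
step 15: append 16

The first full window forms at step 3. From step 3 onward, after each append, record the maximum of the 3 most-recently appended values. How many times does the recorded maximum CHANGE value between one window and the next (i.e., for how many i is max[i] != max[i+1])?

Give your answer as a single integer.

Answer: 6

Derivation:
step 1: append 43 -> window=[43] (not full yet)
step 2: append 39 -> window=[43, 39] (not full yet)
step 3: append 0 -> window=[43, 39, 0] -> max=43
step 4: append 52 -> window=[39, 0, 52] -> max=52
step 5: append 24 -> window=[0, 52, 24] -> max=52
step 6: append 0 -> window=[52, 24, 0] -> max=52
step 7: append 43 -> window=[24, 0, 43] -> max=43
step 8: append 1 -> window=[0, 43, 1] -> max=43
step 9: append 13 -> window=[43, 1, 13] -> max=43
step 10: append 24 -> window=[1, 13, 24] -> max=24
step 11: append 26 -> window=[13, 24, 26] -> max=26
step 12: append 39 -> window=[24, 26, 39] -> max=39
step 13: append 14 -> window=[26, 39, 14] -> max=39
step 14: append 12 -> window=[39, 14, 12] -> max=39
step 15: append 16 -> window=[14, 12, 16] -> max=16
Recorded maximums: 43 52 52 52 43 43 43 24 26 39 39 39 16
Changes between consecutive maximums: 6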